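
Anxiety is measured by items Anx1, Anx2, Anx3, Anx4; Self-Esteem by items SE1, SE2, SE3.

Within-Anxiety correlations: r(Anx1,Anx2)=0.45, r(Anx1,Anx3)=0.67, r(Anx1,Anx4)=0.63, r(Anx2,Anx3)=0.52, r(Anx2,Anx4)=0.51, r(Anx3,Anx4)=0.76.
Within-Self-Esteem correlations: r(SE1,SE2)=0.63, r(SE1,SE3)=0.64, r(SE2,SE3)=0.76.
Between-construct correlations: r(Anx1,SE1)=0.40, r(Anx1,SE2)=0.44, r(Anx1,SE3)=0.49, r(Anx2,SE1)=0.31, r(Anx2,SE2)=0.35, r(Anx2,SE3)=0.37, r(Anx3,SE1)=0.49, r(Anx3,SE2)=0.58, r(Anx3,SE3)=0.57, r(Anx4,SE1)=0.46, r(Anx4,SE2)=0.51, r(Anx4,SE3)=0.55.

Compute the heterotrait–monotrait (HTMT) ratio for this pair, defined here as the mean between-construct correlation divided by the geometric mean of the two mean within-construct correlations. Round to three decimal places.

0.728

Between-construct mean = 5.52/12 = 0.4600.
Mean within-Anx = 3.54/6 = 0.5900; mean within-SE = 2.03/3 = 0.6767.
Geometric mean = √(0.5900 × 0.6767) = 0.6319.
HTMT = 0.4600 / 0.6319 = 0.728.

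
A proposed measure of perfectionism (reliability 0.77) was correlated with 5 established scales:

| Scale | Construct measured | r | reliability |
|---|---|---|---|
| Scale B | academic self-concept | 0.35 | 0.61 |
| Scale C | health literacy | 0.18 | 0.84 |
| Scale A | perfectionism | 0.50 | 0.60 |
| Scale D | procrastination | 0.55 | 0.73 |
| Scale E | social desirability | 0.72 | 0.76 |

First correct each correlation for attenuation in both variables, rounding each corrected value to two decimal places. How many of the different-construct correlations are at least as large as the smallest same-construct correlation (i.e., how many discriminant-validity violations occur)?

Disattenuated r (r / √(r_scale · r_new)):
  Scale B (disc): 0.35 / √(0.61·0.77) = 0.51
  Scale C (disc): 0.18 / √(0.84·0.77) = 0.22
  Scale A (conv): 0.50 / √(0.60·0.77) = 0.74
  Scale D (disc): 0.55 / √(0.73·0.77) = 0.73
  Scale E (disc): 0.72 / √(0.76·0.77) = 0.94
Smallest convergent = 0.74. Discriminant values: 0.51, 0.22, 0.73, 0.94; count ≥ 0.74 → 1.

1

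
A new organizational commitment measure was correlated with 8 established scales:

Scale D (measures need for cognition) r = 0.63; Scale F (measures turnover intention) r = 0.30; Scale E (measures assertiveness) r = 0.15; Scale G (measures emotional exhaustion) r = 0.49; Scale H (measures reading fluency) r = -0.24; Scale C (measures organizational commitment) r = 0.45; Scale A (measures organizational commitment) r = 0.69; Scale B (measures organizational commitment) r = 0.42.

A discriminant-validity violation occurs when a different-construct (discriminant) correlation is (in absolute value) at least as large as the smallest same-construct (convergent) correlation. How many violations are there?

Convergent (same construct = organizational commitment): Scale C, Scale A, Scale B.
Smallest convergent = 0.42. Discriminant |r|: 0.63, 0.30, 0.15, 0.49, 0.24; count ≥ 0.42 → 2.

2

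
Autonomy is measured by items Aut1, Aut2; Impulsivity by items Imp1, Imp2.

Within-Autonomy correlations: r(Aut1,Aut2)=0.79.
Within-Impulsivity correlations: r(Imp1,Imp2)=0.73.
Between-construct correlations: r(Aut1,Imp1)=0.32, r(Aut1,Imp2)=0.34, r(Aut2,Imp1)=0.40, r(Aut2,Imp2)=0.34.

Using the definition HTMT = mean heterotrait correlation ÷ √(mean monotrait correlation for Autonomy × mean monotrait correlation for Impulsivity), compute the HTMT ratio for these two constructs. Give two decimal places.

0.46

Mean between = 1.40/4 = 0.3500.
Mean within-Aut = 0.79/1 = 0.7900; mean within-Imp = 0.73/1 = 0.7300.
Geometric mean = √(0.7900 × 0.7300) = 0.7594.
HTMT = 0.3500 / 0.7594 = 0.46.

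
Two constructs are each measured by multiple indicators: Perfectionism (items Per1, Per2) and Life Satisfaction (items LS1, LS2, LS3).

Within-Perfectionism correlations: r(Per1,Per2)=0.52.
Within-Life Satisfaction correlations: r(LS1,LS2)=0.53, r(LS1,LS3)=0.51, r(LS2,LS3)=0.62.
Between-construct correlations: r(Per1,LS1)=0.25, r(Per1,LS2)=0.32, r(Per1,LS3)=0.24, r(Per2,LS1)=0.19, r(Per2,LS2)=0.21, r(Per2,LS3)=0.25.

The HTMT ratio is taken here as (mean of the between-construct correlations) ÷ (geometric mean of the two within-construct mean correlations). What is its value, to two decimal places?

0.45

Between-construct mean = 1.46/6 = 0.2433.
Mean within-Per = 0.52/1 = 0.5200; mean within-LS = 1.66/3 = 0.5533.
Geometric mean = √(0.5200 × 0.5533) = 0.5364.
HTMT = 0.2433 / 0.5364 = 0.45.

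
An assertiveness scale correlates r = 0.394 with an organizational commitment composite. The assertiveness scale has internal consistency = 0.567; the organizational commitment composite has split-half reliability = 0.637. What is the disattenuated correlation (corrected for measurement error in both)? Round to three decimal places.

0.656

r_true = r_obs / √(r_xx · r_yy) = 0.394 / √(0.567 × 0.637) = 0.394 / √0.361179 = 0.394 / 0.6010 ≈ 0.656.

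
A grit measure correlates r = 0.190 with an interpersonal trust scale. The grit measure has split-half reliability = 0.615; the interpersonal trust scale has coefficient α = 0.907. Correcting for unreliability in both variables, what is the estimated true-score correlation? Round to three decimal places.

r_true = r_obs / √(r_xx · r_yy) = 0.190 / √(0.615 × 0.907) = 0.190 / √0.557805 = 0.190 / 0.7469 ≈ 0.254.

0.254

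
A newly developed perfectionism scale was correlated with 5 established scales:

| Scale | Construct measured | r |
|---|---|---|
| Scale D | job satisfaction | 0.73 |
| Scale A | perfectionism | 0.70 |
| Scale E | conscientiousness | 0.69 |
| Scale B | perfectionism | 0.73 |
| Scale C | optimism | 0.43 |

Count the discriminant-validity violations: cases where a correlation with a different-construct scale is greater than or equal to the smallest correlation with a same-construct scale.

Convergent (same construct = perfectionism): Scale A, Scale B.
Smallest convergent = 0.70. Discriminant values: 0.73, 0.69, 0.43; count ≥ 0.70 → 1.

1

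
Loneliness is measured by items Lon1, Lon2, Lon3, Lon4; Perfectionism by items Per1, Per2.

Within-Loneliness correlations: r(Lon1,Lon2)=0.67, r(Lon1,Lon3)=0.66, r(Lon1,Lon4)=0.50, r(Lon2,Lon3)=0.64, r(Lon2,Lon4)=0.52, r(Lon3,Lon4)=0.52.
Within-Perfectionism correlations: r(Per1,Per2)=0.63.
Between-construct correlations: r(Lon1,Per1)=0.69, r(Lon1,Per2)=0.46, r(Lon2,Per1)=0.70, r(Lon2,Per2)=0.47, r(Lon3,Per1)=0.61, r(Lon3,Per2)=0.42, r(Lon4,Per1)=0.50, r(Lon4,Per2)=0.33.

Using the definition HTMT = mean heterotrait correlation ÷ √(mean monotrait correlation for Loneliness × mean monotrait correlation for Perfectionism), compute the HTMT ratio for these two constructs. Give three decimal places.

0.861

Mean heterotrait r = 4.18/8 = 0.5225.
Mean within-Lon = 3.51/6 = 0.5850; mean within-Per = 0.63/1 = 0.6300.
Geometric mean = √(0.5850 × 0.6300) = 0.6071.
HTMT = 0.5225 / 0.6071 = 0.861.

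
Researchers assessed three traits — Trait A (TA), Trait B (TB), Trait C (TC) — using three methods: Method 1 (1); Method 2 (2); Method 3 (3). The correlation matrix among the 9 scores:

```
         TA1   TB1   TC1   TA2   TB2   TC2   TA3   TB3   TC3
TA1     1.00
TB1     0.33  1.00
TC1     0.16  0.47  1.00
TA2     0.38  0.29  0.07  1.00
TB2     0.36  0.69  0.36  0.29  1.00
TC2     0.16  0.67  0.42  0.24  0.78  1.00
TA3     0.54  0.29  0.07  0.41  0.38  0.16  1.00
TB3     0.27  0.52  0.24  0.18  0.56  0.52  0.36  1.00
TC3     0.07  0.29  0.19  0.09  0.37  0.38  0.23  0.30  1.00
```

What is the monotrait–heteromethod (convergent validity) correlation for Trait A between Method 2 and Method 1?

0.38

Same trait (TA), different methods: r(TA2, TA1) = 0.38.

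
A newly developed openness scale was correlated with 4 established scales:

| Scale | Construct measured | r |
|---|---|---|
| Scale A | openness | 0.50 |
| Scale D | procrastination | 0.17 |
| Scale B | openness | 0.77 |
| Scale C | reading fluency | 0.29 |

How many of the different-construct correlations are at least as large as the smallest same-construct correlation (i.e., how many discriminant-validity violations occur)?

Convergent (same construct = openness): Scale A, Scale B.
Smallest convergent = 0.50. Discriminant values: 0.17, 0.29; count ≥ 0.50 → 0.

0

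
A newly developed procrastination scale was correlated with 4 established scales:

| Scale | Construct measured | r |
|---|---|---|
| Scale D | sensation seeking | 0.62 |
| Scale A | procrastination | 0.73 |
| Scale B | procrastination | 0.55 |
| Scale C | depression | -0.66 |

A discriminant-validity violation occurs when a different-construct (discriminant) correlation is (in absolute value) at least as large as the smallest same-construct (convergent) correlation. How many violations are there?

2

Convergent (same construct = procrastination): Scale A, Scale B.
Smallest convergent = 0.55. Discriminant |r|: 0.62, 0.66; count ≥ 0.55 → 2.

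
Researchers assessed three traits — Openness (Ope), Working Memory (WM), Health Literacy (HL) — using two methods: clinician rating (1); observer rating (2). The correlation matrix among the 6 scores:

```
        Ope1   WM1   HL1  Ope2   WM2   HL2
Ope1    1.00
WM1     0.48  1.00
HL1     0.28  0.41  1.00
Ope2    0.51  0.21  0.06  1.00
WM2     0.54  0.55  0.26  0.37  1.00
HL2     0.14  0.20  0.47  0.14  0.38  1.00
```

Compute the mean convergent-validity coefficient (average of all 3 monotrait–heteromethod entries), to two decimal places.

0.51

Convergent values: 0.51, 0.55, 0.47; mean = 1.53/3 = 0.51.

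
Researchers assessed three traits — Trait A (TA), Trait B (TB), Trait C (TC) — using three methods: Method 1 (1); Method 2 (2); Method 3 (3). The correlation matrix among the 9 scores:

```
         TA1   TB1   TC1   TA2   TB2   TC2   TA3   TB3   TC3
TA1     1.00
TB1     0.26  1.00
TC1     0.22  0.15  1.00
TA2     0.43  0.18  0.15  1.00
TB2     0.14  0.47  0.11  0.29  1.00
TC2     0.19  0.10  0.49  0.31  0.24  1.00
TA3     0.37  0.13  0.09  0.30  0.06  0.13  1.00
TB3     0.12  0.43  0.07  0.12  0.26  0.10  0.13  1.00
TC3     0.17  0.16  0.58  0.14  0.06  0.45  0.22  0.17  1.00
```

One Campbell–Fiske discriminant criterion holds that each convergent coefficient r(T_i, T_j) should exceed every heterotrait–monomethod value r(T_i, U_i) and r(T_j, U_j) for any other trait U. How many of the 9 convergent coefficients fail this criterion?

2

Checking each validity diagonal entry against its comparison values:
TA (methods 1·2): 0.43 vs {0.26, 0.29, 0.22, 0.31} → pass.
TA (methods 1·3): 0.37 vs {0.26, 0.13, 0.22, 0.22} → pass.
TA (methods 2·3): 0.30 vs {0.29, 0.13, 0.31, 0.22} → fail.
TB (methods 1·2): 0.47 vs {0.26, 0.29, 0.15, 0.24} → pass.
TB (methods 1·3): 0.43 vs {0.26, 0.13, 0.15, 0.17} → pass.
TB (methods 2·3): 0.26 vs {0.29, 0.13, 0.24, 0.17} → fail.
TC (methods 1·2): 0.49 vs {0.22, 0.31, 0.15, 0.24} → pass.
TC (methods 1·3): 0.58 vs {0.22, 0.22, 0.15, 0.17} → pass.
TC (methods 2·3): 0.45 vs {0.31, 0.22, 0.24, 0.17} → pass.
2 of 9 fail.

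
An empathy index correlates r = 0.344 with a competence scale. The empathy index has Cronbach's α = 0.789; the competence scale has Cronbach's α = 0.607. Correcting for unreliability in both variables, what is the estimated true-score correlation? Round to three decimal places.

r_true = r_obs / √(r_xx · r_yy) = 0.344 / √(0.789 × 0.607) = 0.344 / √0.478923 = 0.344 / 0.6920 ≈ 0.497.

0.497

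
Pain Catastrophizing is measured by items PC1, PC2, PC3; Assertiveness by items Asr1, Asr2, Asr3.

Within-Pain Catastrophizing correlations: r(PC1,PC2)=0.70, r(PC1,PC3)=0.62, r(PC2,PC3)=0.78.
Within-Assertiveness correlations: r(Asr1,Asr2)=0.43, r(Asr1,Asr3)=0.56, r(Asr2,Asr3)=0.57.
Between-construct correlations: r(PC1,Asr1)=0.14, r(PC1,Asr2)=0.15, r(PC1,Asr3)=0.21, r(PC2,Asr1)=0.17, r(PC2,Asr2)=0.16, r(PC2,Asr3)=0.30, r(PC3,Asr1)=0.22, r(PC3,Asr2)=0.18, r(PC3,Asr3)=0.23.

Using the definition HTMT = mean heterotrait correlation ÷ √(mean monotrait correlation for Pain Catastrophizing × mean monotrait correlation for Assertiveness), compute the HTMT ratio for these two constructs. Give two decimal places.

0.32

Mean between = 1.76/9 = 0.1956.
Mean within-PC = 2.10/3 = 0.7000; mean within-Asr = 1.56/3 = 0.5200.
Geometric mean = √(0.7000 × 0.5200) = 0.6033.
HTMT = 0.1956 / 0.6033 = 0.32.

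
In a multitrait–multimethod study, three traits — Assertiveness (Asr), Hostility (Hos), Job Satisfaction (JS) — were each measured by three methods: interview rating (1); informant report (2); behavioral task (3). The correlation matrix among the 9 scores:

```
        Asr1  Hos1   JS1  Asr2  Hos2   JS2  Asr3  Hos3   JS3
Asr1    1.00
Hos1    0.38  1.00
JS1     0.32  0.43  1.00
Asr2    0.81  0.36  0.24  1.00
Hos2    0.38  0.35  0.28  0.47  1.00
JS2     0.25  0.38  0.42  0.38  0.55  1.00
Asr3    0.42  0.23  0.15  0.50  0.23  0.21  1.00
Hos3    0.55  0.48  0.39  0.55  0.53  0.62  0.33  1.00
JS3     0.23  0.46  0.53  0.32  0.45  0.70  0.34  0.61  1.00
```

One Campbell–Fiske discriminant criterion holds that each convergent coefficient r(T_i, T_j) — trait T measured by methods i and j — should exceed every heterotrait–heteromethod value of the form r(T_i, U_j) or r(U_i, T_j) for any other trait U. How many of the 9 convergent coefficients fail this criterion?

Convergent coefficients and their comparison sets:
Asr (methods 1·2): 0.81 vs {0.38, 0.36, 0.25, 0.24} → pass.
Asr (methods 1·3): 0.42 vs {0.55, 0.23, 0.23, 0.15} → fail.
Asr (methods 2·3): 0.50 vs {0.55, 0.23, 0.32, 0.21} → fail.
Hos (methods 1·2): 0.35 vs {0.36, 0.38, 0.38, 0.28} → fail.
Hos (methods 1·3): 0.48 vs {0.23, 0.55, 0.46, 0.39} → fail.
Hos (methods 2·3): 0.53 vs {0.23, 0.55, 0.45, 0.62} → fail.
JS (methods 1·2): 0.42 vs {0.24, 0.25, 0.28, 0.38} → pass.
JS (methods 1·3): 0.53 vs {0.15, 0.23, 0.39, 0.46} → pass.
JS (methods 2·3): 0.70 vs {0.21, 0.32, 0.62, 0.45} → pass.
5 of 9 fail.

5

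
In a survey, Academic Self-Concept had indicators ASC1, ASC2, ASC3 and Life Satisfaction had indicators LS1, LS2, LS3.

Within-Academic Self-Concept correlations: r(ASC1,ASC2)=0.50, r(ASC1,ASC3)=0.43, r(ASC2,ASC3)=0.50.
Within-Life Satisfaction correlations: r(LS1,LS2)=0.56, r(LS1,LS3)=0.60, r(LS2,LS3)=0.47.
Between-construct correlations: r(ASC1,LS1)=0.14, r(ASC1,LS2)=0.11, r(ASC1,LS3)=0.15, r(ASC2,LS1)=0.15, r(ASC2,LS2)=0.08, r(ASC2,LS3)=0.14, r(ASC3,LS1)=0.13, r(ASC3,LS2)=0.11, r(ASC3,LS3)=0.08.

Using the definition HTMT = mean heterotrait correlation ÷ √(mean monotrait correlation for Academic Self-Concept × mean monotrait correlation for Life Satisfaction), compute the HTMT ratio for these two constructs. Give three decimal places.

Between-construct mean = 1.09/9 = 0.1211.
Mean within-ASC = 1.43/3 = 0.4767; mean within-LS = 1.63/3 = 0.5433.
Geometric mean = √(0.4767 × 0.5433) = 0.5089.
HTMT = 0.1211 / 0.5089 = 0.238.

0.238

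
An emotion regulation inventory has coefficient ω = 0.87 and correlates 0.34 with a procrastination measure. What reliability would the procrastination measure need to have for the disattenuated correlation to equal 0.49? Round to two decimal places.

r_true = r_obs / √(r_xx · r_yy) ⇒ 0.49 = 0.34 / √(0.87 · r_yy).
√(0.87 · r_yy) = 0.34 / 0.49 = 0.6939; 0.87 · r_yy = 0.4815; r_yy = 0.4815 / 0.87 ≈ 0.55.

0.55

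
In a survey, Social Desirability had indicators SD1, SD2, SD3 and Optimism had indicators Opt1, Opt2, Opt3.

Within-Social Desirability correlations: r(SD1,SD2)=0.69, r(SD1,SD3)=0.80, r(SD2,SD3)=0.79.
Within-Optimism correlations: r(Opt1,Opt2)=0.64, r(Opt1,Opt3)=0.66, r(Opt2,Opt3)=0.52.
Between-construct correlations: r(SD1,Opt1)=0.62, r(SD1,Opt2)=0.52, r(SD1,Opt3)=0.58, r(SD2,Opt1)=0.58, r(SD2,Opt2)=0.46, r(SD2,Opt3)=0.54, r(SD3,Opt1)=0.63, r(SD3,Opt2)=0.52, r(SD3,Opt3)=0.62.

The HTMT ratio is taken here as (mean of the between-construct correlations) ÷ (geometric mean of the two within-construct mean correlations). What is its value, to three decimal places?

0.830

Mean heterotrait r = 5.07/9 = 0.5633.
Mean within-SD = 2.28/3 = 0.7600; mean within-Opt = 1.82/3 = 0.6067.
Geometric mean = √(0.7600 × 0.6067) = 0.6790.
HTMT = 0.5633 / 0.6790 = 0.830.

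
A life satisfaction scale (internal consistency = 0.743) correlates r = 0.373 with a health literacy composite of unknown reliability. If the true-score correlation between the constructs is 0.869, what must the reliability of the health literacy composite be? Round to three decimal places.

r_true = r_obs / √(r_xx · r_yy) ⇒ 0.869 = 0.373 / √(0.743 · r_yy).
√(0.743 · r_yy) = 0.373 / 0.869 = 0.4292; 0.743 · r_yy = 0.1842; r_yy = 0.1842 / 0.743 ≈ 0.248.

0.248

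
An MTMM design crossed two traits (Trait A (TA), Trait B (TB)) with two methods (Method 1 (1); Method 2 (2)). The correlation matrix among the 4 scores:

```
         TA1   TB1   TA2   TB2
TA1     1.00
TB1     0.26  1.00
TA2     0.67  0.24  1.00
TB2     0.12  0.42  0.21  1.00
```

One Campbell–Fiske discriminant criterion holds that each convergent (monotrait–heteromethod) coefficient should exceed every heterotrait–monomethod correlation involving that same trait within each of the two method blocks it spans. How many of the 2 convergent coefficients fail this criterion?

0

Each convergent coefficient versus the relevant comparison correlations:
TA (methods 1·2): 0.67 vs {0.26, 0.21} → pass.
TB (methods 1·2): 0.42 vs {0.26, 0.21} → pass.
0 of 2 fail.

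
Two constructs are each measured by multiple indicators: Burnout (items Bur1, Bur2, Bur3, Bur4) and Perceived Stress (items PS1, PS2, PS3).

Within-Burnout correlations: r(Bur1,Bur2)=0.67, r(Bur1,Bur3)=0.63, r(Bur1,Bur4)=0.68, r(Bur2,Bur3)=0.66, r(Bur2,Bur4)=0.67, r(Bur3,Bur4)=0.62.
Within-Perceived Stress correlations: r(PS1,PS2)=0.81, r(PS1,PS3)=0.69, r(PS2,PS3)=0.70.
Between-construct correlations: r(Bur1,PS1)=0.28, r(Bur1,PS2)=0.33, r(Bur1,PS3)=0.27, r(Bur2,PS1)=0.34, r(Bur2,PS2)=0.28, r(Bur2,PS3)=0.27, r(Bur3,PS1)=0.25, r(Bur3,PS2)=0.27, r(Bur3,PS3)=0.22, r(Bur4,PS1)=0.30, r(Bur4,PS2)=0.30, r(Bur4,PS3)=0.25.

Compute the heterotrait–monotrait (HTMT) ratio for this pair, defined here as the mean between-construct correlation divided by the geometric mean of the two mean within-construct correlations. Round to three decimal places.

Between-construct mean = 3.36/12 = 0.2800.
Mean within-Bur = 3.93/6 = 0.6550; mean within-PS = 2.20/3 = 0.7333.
Geometric mean = √(0.6550 × 0.7333) = 0.6930.
HTMT = 0.2800 / 0.6930 = 0.404.

0.404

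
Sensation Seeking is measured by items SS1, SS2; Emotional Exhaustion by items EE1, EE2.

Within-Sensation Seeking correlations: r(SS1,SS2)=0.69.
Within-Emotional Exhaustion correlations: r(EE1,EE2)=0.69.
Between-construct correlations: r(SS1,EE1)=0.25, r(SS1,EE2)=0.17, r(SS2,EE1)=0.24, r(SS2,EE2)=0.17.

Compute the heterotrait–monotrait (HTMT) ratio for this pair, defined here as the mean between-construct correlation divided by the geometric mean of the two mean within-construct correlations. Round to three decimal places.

0.301

Mean between = 0.83/4 = 0.2075.
Mean within-SS = 0.69/1 = 0.6900; mean within-EE = 0.69/1 = 0.6900.
Geometric mean = √(0.6900 × 0.6900) = 0.6900.
HTMT = 0.2075 / 0.6900 = 0.301.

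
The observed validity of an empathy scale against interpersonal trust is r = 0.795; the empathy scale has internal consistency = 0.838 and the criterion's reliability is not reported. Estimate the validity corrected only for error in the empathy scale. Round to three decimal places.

Single correction: r_c = r_obs / √r_xx = 0.795 / √0.838 = 0.795 / 0.9154 ≈ 0.868.

0.868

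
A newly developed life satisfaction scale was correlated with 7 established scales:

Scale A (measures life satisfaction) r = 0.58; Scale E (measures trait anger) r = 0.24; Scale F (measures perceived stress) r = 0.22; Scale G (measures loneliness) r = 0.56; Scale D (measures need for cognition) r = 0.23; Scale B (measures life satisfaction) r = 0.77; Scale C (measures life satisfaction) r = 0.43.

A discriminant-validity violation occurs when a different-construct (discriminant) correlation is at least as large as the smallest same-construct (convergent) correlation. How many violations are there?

Convergent (same construct = life satisfaction): Scale A, Scale B, Scale C.
Smallest convergent = 0.43. Discriminant values: 0.24, 0.22, 0.56, 0.23; count ≥ 0.43 → 1.

1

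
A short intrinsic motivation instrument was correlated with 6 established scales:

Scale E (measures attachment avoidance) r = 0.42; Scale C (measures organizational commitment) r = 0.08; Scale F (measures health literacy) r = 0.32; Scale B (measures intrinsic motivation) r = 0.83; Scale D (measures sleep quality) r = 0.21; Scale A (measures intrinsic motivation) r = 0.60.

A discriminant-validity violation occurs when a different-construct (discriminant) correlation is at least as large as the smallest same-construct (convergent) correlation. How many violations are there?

0

Convergent (same construct = intrinsic motivation): Scale B, Scale A.
Smallest convergent = 0.60. Discriminant values: 0.42, 0.08, 0.32, 0.21; count ≥ 0.60 → 0.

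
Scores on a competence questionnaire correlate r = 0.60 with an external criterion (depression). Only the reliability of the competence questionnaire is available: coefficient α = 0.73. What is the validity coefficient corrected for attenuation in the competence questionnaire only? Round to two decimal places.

0.70

Single correction: r_c = r_obs / √r_xx = 0.60 / √0.73 = 0.60 / 0.8544 ≈ 0.70.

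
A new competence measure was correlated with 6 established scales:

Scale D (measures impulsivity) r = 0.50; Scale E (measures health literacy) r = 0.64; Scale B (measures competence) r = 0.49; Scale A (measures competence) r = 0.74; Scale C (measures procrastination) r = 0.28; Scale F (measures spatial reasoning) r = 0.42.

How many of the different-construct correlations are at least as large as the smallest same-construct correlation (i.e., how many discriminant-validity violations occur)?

Convergent (same construct = competence): Scale B, Scale A.
Smallest convergent = 0.49. Discriminant values: 0.50, 0.64, 0.28, 0.42; count ≥ 0.49 → 2.

2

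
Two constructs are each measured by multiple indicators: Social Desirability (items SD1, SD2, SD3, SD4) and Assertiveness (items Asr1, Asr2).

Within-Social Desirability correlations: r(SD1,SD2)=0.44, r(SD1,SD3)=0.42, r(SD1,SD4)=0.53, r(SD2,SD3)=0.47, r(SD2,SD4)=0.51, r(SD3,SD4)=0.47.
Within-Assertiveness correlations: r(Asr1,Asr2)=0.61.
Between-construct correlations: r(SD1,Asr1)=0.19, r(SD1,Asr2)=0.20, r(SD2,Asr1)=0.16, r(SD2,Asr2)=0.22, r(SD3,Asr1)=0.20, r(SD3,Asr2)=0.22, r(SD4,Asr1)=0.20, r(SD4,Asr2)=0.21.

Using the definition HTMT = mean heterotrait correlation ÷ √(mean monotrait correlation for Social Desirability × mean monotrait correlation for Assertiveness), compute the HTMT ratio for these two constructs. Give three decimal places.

0.372

Mean heterotrait r = 1.60/8 = 0.2000.
Mean within-SD = 2.84/6 = 0.4733; mean within-Asr = 0.61/1 = 0.6100.
Geometric mean = √(0.4733 × 0.6100) = 0.5373.
HTMT = 0.2000 / 0.5373 = 0.372.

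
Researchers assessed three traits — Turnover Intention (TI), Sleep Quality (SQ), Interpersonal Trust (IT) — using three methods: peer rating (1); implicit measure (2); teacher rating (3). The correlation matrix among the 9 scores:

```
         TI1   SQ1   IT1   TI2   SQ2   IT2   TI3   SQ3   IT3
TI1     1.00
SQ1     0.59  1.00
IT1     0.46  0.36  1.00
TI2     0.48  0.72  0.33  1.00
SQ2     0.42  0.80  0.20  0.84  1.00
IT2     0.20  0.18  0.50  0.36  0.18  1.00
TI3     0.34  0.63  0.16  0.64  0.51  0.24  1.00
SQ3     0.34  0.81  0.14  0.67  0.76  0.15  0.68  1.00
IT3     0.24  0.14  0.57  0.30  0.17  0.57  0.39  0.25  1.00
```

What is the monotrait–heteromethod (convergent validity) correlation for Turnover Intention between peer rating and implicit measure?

Same trait (TI), different methods: r(TI1, TI2) = 0.48.

0.48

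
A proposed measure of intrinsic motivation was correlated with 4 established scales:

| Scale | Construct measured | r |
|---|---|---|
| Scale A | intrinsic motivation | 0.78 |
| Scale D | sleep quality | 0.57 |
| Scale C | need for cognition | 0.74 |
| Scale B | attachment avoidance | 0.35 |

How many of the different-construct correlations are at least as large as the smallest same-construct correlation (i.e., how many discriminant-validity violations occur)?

Convergent (same construct = intrinsic motivation): Scale A.
Smallest convergent = 0.78. Discriminant values: 0.57, 0.74, 0.35; count ≥ 0.78 → 0.

0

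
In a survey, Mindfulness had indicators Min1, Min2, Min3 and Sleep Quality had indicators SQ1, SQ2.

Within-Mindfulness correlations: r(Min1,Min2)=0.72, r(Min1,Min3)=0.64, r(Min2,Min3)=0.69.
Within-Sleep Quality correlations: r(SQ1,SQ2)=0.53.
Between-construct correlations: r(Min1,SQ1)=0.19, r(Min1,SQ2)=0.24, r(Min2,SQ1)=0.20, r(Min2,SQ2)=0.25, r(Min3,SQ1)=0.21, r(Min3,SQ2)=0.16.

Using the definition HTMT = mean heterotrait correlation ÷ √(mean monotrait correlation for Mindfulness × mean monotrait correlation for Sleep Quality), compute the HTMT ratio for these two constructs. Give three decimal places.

0.346

Mean between = 1.25/6 = 0.2083.
Mean within-Min = 2.05/3 = 0.6833; mean within-SQ = 0.53/1 = 0.5300.
Geometric mean = √(0.6833 × 0.5300) = 0.6018.
HTMT = 0.2083 / 0.6018 = 0.346.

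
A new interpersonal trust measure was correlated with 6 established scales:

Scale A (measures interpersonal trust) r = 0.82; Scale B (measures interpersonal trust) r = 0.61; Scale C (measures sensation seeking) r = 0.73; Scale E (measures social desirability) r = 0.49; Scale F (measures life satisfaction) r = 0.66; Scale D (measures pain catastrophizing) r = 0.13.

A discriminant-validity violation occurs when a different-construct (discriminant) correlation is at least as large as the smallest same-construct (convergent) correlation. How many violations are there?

2

Convergent (same construct = interpersonal trust): Scale A, Scale B.
Smallest convergent = 0.61. Discriminant values: 0.73, 0.49, 0.66, 0.13; count ≥ 0.61 → 2.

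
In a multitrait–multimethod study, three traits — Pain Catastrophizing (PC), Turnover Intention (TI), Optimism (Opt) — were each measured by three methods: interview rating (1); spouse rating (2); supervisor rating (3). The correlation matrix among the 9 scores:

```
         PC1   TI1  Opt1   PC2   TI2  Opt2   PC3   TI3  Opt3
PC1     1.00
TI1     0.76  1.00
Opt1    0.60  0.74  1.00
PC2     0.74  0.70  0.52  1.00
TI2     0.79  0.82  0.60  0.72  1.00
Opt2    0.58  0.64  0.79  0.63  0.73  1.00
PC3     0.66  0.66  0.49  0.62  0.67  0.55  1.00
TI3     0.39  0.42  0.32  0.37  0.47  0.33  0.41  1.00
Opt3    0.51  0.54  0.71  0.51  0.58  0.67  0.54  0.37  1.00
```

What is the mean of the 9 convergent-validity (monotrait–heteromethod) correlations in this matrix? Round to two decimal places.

0.66

Convergent values: 0.74, 0.66, 0.62, 0.82, 0.42, 0.47, 0.79, 0.71, 0.67; mean = 5.90/9 = 0.66.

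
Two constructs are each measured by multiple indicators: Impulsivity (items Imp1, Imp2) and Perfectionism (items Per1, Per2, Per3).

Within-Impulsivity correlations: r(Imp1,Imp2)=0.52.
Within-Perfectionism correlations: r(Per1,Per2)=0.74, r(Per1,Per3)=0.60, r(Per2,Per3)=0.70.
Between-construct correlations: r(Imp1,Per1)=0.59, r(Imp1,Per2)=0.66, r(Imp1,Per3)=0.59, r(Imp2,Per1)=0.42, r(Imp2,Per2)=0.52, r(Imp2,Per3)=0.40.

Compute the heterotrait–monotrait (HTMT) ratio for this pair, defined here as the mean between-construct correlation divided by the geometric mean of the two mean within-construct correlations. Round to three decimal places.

Between-construct mean = 3.18/6 = 0.5300.
Mean within-Imp = 0.52/1 = 0.5200; mean within-Per = 2.04/3 = 0.6800.
Geometric mean = √(0.5200 × 0.6800) = 0.5946.
HTMT = 0.5300 / 0.5946 = 0.891.

0.891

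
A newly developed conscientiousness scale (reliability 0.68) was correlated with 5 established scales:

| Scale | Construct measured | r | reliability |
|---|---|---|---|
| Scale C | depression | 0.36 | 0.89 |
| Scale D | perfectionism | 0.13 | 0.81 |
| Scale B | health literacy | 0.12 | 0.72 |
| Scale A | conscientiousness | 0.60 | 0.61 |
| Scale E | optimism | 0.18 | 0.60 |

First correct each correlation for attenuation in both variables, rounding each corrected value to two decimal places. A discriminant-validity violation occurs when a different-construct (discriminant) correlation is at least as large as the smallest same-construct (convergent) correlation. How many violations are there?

Disattenuated r (r / √(r_scale · r_new)):
  Scale C (disc): 0.36 / √(0.89·0.68) = 0.46
  Scale D (disc): 0.13 / √(0.81·0.68) = 0.18
  Scale B (disc): 0.12 / √(0.72·0.68) = 0.17
  Scale A (conv): 0.60 / √(0.61·0.68) = 0.93
  Scale E (disc): 0.18 / √(0.60·0.68) = 0.28
Smallest convergent = 0.93. Discriminant values: 0.46, 0.18, 0.17, 0.28; count ≥ 0.93 → 0.

0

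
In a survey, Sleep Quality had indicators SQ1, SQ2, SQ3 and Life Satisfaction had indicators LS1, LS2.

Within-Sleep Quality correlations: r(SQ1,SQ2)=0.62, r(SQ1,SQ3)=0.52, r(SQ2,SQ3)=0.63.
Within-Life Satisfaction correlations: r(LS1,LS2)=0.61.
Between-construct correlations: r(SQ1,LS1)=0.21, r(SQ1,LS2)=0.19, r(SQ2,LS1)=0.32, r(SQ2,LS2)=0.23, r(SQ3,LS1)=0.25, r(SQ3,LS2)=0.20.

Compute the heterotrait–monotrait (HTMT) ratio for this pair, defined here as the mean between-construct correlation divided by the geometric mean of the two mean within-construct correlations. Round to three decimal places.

0.389

Between-construct mean = 1.40/6 = 0.2333.
Mean within-SQ = 1.77/3 = 0.5900; mean within-LS = 0.61/1 = 0.6100.
Geometric mean = √(0.5900 × 0.6100) = 0.5999.
HTMT = 0.2333 / 0.5999 = 0.389.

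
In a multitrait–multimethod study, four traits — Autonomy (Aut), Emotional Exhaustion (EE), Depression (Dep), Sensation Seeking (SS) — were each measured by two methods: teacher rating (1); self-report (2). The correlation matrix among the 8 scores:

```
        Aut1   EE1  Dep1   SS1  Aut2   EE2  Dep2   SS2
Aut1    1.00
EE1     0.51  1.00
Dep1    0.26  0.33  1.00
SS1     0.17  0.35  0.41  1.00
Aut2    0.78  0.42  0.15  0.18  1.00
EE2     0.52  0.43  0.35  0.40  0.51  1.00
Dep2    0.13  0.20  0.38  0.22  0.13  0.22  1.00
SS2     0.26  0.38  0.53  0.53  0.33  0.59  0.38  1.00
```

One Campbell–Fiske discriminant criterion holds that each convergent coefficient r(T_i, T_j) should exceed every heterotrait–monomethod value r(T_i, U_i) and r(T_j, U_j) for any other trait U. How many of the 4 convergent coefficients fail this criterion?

Convergent coefficients and their comparison sets:
Aut (methods 1·2): 0.78 vs {0.51, 0.51, 0.26, 0.13, 0.17, 0.33} → pass.
EE (methods 1·2): 0.43 vs {0.51, 0.51, 0.33, 0.22, 0.35, 0.59} → fail.
Dep (methods 1·2): 0.38 vs {0.26, 0.13, 0.33, 0.22, 0.41, 0.38} → fail.
SS (methods 1·2): 0.53 vs {0.17, 0.33, 0.35, 0.59, 0.41, 0.38} → fail.
3 of 4 fail.

3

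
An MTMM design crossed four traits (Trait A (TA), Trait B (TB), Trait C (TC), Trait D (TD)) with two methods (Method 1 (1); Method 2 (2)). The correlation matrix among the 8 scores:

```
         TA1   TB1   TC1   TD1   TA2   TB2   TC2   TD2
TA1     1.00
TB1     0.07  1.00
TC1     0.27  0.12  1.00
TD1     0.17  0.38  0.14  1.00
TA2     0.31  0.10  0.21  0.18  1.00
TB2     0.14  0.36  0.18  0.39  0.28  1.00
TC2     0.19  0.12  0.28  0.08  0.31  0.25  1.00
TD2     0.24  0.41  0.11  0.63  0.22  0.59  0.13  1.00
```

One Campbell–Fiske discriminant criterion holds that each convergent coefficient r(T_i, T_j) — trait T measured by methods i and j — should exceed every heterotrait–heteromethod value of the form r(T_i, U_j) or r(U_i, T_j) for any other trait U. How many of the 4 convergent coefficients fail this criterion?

Checking each validity diagonal entry against its comparison values:
TA (methods 1·2): 0.31 vs {0.14, 0.10, 0.19, 0.21, 0.24, 0.18} → pass.
TB (methods 1·2): 0.36 vs {0.10, 0.14, 0.12, 0.18, 0.41, 0.39} → fail.
TC (methods 1·2): 0.28 vs {0.21, 0.19, 0.18, 0.12, 0.11, 0.08} → pass.
TD (methods 1·2): 0.63 vs {0.18, 0.24, 0.39, 0.41, 0.08, 0.11} → pass.
1 of 4 fail.

1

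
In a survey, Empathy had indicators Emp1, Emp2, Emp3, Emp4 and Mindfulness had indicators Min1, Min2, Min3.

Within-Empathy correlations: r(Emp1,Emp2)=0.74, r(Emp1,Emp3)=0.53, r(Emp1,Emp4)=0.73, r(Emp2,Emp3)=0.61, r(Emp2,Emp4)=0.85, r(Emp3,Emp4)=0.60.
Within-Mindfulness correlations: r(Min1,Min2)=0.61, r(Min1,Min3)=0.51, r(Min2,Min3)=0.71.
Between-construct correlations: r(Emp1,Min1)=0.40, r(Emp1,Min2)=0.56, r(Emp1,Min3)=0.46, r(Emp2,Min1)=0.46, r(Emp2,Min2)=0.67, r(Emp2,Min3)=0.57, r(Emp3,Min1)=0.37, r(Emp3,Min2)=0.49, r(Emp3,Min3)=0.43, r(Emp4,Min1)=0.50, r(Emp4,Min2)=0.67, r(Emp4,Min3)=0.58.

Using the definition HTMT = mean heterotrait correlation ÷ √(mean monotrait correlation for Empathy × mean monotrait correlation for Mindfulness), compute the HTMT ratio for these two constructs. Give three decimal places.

Mean heterotrait r = 6.16/12 = 0.5133.
Mean within-Emp = 4.06/6 = 0.6767; mean within-Min = 1.83/3 = 0.6100.
Geometric mean = √(0.6767 × 0.6100) = 0.6425.
HTMT = 0.5133 / 0.6425 = 0.799.

0.799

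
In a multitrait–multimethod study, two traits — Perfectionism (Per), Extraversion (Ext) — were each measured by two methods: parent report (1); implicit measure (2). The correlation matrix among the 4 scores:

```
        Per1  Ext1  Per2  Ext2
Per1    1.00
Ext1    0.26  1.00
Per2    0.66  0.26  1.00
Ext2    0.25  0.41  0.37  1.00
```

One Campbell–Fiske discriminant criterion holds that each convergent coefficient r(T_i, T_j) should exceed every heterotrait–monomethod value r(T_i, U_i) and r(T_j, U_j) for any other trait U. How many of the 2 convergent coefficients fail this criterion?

Convergent coefficients and their comparison sets:
Per (methods 1·2): 0.66 vs {0.26, 0.37} → pass.
Ext (methods 1·2): 0.41 vs {0.26, 0.37} → pass.
0 of 2 fail.

0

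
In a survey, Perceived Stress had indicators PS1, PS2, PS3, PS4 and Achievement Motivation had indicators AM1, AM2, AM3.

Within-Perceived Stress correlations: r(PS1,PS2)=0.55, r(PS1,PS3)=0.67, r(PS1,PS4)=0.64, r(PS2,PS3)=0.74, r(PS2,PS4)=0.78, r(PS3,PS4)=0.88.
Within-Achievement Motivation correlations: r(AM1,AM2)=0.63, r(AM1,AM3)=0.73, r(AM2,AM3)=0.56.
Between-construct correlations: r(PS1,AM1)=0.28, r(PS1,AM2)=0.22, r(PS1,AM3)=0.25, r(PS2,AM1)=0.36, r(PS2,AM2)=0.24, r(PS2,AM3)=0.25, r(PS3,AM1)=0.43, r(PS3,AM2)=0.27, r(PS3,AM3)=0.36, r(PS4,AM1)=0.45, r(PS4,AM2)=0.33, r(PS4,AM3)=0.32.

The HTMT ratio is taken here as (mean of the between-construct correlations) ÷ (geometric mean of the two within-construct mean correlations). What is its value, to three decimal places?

0.465

Mean heterotrait r = 3.76/12 = 0.3133.
Mean within-PS = 4.26/6 = 0.7100; mean within-AM = 1.92/3 = 0.6400.
Geometric mean = √(0.7100 × 0.6400) = 0.6741.
HTMT = 0.3133 / 0.6741 = 0.465.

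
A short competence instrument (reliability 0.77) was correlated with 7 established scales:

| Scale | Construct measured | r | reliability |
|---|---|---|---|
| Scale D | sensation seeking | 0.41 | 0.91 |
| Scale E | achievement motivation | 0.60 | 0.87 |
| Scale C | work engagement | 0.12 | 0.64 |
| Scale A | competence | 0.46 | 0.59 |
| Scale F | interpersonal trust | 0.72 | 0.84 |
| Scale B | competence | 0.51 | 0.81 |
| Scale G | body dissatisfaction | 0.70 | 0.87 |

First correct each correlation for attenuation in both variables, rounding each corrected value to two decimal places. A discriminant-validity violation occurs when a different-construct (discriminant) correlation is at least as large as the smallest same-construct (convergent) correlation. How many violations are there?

3

Disattenuated r (r / √(r_scale · r_new)):
  Scale D (disc): 0.41 / √(0.91·0.77) = 0.49
  Scale E (disc): 0.60 / √(0.87·0.77) = 0.73
  Scale C (disc): 0.12 / √(0.64·0.77) = 0.17
  Scale A (conv): 0.46 / √(0.59·0.77) = 0.68
  Scale F (disc): 0.72 / √(0.84·0.77) = 0.90
  Scale B (conv): 0.51 / √(0.81·0.77) = 0.65
  Scale G (disc): 0.70 / √(0.87·0.77) = 0.86
Smallest convergent = 0.65. Discriminant values: 0.49, 0.73, 0.17, 0.90, 0.86; count ≥ 0.65 → 3.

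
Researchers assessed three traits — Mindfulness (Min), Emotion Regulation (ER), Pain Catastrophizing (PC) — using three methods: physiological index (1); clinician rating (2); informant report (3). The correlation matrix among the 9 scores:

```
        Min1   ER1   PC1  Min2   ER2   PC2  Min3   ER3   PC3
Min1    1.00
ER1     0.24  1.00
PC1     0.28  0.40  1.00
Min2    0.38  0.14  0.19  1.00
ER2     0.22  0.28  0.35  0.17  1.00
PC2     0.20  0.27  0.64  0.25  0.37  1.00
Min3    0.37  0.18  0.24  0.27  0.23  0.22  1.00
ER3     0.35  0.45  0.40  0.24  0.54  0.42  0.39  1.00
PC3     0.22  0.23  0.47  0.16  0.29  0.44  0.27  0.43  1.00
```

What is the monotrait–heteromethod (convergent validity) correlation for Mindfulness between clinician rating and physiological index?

0.38

Same trait (Min), different methods: r(Min2, Min1) = 0.38.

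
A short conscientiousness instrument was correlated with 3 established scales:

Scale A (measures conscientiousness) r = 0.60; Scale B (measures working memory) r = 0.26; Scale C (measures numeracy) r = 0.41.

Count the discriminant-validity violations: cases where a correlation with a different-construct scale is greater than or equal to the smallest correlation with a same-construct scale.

Convergent (same construct = conscientiousness): Scale A.
Smallest convergent = 0.60. Discriminant values: 0.26, 0.41; count ≥ 0.60 → 0.

0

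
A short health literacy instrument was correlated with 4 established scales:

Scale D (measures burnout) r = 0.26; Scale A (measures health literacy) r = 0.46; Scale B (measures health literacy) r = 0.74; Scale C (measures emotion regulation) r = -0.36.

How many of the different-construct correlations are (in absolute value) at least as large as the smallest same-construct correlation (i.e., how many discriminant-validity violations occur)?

Convergent (same construct = health literacy): Scale A, Scale B.
Smallest convergent = 0.46. Discriminant |r|: 0.26, 0.36; count ≥ 0.46 → 0.

0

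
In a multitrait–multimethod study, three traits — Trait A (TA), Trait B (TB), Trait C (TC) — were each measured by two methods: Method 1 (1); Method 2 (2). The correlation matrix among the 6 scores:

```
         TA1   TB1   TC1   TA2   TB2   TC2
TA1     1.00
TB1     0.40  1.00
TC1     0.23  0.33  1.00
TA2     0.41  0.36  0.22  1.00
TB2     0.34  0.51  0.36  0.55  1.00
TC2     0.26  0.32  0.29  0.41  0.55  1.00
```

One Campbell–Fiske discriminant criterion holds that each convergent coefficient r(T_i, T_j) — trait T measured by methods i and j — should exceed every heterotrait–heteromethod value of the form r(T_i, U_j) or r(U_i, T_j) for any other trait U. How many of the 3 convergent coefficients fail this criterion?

1

Checking each validity diagonal entry against its comparison values:
TA (methods 1·2): 0.41 vs {0.34, 0.36, 0.26, 0.22} → pass.
TB (methods 1·2): 0.51 vs {0.36, 0.34, 0.32, 0.36} → pass.
TC (methods 1·2): 0.29 vs {0.22, 0.26, 0.36, 0.32} → fail.
1 of 3 fail.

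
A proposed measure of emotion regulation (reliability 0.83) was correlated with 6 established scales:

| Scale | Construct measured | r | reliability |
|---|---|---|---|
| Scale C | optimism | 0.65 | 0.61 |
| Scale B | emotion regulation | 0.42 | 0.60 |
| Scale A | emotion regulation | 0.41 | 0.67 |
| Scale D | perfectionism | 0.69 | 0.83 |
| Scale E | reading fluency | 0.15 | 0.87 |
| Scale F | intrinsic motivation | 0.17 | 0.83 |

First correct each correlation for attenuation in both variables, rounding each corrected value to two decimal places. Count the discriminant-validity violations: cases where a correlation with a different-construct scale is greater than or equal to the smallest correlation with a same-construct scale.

2

Disattenuated r (r / √(r_scale · r_new)):
  Scale C (disc): 0.65 / √(0.61·0.83) = 0.91
  Scale B (conv): 0.42 / √(0.60·0.83) = 0.60
  Scale A (conv): 0.41 / √(0.67·0.83) = 0.55
  Scale D (disc): 0.69 / √(0.83·0.83) = 0.83
  Scale E (disc): 0.15 / √(0.87·0.83) = 0.18
  Scale F (disc): 0.17 / √(0.83·0.83) = 0.20
Smallest convergent = 0.55. Discriminant values: 0.91, 0.83, 0.18, 0.20; count ≥ 0.55 → 2.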